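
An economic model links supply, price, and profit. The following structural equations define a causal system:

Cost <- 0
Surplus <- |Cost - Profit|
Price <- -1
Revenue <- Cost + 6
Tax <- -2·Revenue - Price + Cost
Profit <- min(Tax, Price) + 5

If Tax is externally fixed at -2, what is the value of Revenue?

6

Under do(Tax=-2), the mechanism Tax <- -2·Revenue - Price + Cost is discarded; Tax is fixed at -2.
Since Revenue is not a descendant of the intervened variable, it is unaffected.
Revenue = Cost + 6  [with Cost=0]  = 6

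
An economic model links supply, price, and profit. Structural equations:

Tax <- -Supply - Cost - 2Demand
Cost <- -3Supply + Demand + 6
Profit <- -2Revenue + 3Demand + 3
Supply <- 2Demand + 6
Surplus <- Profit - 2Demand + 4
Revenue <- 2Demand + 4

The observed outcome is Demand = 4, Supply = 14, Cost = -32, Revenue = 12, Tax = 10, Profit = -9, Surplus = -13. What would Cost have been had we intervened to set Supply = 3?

The intervention breaks the incoming arrows to Supply: Supply <- 2Demand + 6 no longer applies, and Supply = 3.
Cost = -3Supply + Demand + 6  [with Supply=3, Demand=4]  = 1

1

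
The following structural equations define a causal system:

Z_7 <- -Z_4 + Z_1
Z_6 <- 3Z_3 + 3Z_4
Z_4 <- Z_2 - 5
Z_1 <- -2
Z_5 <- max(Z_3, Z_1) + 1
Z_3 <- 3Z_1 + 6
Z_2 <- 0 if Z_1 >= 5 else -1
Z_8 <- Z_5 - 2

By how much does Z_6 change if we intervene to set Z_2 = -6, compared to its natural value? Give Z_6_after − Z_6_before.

-15

Under do(Z_2=-6), the mechanism Z_2 <- 0 if Z_1 >= 5 else -1 is discarded; Z_2 is fixed at -6.
Z_3 = 3Z_1 + 6  [with Z_1=-2]  = 0
Z_4 = Z_2 - 5  [with Z_2=-6]  = -11
Z_6 = 3Z_3 + 3Z_4  [with Z_3=0, Z_4=-11]  = -33
Without intervention: Z_2 = 0 if Z_1 >= 5 else -1  [with Z_1=-2]  = -1; Z_3 = 3Z_1 + 6  [with Z_1=-2]  = 0; Z_4 = Z_2 - 5  [with Z_2=-1]  = -6; Z_6 = 3Z_3 + 3Z_4  [with Z_3=0, Z_4=-6]  = -18.
Change = -33 − (-18) = -15.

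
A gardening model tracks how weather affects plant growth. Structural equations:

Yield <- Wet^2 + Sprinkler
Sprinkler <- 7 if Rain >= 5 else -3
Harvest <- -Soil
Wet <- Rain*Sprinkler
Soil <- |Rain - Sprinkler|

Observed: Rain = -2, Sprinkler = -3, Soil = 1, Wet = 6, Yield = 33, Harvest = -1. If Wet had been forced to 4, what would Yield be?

Intervening sets Wet = 4 and removes its equation (Wet <- Rain*Sprinkler).
Sprinkler = 7 if Rain >= 5 else -3  [with Rain=-2]  = -3
Yield = Wet^2 + Sprinkler  [with Wet=4, Sprinkler=-3]  = 13

13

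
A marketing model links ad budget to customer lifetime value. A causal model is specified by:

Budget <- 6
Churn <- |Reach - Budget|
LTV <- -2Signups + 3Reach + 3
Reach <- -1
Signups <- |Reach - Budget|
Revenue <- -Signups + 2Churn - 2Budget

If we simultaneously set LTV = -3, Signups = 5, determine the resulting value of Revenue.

-3

Under do(LTV = -3, Signups = 5), each intervened variable's structural equation is replaced by its fixed value.
Churn = |Reach - Budget|  [with Reach=-1, Budget=6]  = 7
Revenue = -Signups + 2Churn - 2Budget  [with Signups=5, Churn=7, Budget=6]  = -3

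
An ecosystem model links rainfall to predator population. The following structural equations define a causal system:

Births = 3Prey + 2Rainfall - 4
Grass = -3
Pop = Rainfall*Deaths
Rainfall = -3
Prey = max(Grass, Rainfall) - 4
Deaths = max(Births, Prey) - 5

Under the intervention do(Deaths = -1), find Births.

-31

The intervention breaks the incoming arrows to Deaths: Deaths = max(Births, Prey) - 5 no longer applies, and Deaths = -1.
Since Births is not a descendant of the intervened variable, it is unaffected.
Prey = max(Grass, Rainfall) - 4  [with Grass=-3, Rainfall=-3]  = -7
Births = 3Prey + 2Rainfall - 4  [with Prey=-7, Rainfall=-3]  = -31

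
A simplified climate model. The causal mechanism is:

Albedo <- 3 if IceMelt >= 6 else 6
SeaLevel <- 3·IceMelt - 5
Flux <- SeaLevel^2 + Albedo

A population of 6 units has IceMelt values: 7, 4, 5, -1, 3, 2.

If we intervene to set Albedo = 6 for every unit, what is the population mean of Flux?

87

Every unit gets Albedo=6 under the intervention. Flux values become 262, 55, 106, 70, 22, 7; E[Flux|do(Albedo=6)] = 87.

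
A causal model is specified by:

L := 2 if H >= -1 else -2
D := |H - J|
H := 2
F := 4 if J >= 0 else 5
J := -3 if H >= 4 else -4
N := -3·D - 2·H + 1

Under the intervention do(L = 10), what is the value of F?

5

The intervention breaks the incoming arrows to L: L := 2 if H >= -1 else -2 no longer applies, and L = 10.
No directed path runs from L to F, so F keeps its natural value.
J = -3 if H >= 4 else -4  [with H=2]  = -4
F = 4 if J >= 0 else 5  [with J=-4]  = 5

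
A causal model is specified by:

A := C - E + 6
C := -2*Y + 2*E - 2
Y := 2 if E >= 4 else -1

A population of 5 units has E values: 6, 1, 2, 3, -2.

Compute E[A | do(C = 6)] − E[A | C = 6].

do(C=6) breaks C's dependence on E. With C=6 fixed, A across the units is 6, 11, 10, 9, 14, mean 10.
E[A|C=6] averages over only the 2 units with C=6 (E = 6, 3): A = 6, 9, mean 7.5.
Difference = 10 − 7.5 = 2.5.

2.5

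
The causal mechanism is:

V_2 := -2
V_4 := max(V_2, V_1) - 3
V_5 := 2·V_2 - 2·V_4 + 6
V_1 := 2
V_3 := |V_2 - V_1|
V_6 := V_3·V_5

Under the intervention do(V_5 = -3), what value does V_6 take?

-12

The intervention breaks the incoming arrows to V_5: V_5 := 2·V_2 - 2·V_4 + 6 no longer applies, and V_5 = -3.
V_3 = |V_2 - V_1|  [with V_2=-2, V_1=2]  = 4
V_6 = V_3·V_5  [with V_3=4, V_5=-3]  = -12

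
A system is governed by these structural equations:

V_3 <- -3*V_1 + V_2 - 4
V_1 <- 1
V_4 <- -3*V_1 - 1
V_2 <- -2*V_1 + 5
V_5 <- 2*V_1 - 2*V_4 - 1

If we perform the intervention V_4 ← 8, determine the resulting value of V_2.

The intervention breaks the incoming arrows to V_4: V_4 <- -3*V_1 - 1 no longer applies, and V_4 = 8.
Since V_2 is not a descendant of the intervened variable, it is unaffected.
V_2 = -2*V_1 + 5  [with V_1=1]  = 3

3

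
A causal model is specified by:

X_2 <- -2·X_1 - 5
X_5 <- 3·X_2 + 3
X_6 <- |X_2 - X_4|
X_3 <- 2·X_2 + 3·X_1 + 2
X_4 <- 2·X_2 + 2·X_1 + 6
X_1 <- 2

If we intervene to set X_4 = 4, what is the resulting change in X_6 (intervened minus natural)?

12

Under do(X_4=4), the mechanism X_4 <- 2·X_2 + 2·X_1 + 6 is discarded; X_4 is fixed at 4.
X_2 = -2·X_1 - 5  [with X_1=2]  = -9
X_6 = |X_2 - X_4|  [with X_2=-9, X_4=4]  = 13
Without intervention: X_2 = -2·X_1 - 5  [with X_1=2]  = -9; X_4 = 2·X_2 + 2·X_1 + 6  [with X_2=-9, X_1=2]  = -8; X_6 = |X_2 - X_4|  [with X_2=-9, X_4=-8]  = 1.
Change = 13 − 1 = 12.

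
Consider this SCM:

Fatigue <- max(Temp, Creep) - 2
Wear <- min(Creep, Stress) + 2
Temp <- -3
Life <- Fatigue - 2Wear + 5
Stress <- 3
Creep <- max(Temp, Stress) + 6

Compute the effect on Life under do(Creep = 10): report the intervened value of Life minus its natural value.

1

The intervention breaks the incoming arrows to Creep: Creep <- max(Temp, Stress) + 6 no longer applies, and Creep = 10.
Wear = min(Creep, Stress) + 2  [with Creep=10, Stress=3]  = 5
Fatigue = max(Temp, Creep) - 2  [with Temp=-3, Creep=10]  = 8
Life = Fatigue - 2Wear + 5  [with Fatigue=8, Wear=5]  = 3
Without intervention: Creep = max(Temp, Stress) + 6  [with Temp=-3, Stress=3]  = 9; Wear = min(Creep, Stress) + 2  [with Creep=9, Stress=3]  = 5; Fatigue = max(Temp, Creep) - 2  [with Temp=-3, Creep=9]  = 7; Life = Fatigue - 2Wear + 5  [with Fatigue=7, Wear=5]  = 2.
Change = 3 − 2 = 1.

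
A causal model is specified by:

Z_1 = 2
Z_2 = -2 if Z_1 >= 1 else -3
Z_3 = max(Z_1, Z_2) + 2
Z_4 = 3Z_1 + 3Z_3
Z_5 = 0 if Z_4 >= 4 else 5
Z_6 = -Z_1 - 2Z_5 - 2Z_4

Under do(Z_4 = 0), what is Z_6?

Under do(Z_4=0), the mechanism Z_4 = 3Z_1 + 3Z_3 is discarded; Z_4 is fixed at 0.
Z_5 = 0 if Z_4 >= 4 else 5  [with Z_4=0]  = 5
Z_6 = -Z_1 - 2Z_5 - 2Z_4  [with Z_1=2, Z_5=5, Z_4=0]  = -12

-12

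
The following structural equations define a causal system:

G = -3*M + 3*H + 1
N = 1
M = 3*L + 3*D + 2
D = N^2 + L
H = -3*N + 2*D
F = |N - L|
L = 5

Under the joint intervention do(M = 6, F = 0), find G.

10

Setting M = 6, F = 0 by intervention discards those variables' equations.
D = N^2 + L  [with N=1, L=5]  = 6
H = -3*N + 2*D  [with N=1, D=6]  = 9
G = -3*M + 3*H + 1  [with M=6, H=9]  = 10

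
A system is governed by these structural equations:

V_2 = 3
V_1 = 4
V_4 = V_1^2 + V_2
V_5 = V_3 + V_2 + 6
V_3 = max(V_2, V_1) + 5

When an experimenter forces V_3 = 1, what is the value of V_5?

do(V_3=1) replaces the equation V_3 = max(V_2, V_1) + 5 with the constant V_3 = 1.
V_5 = V_3 + V_2 + 6  [with V_3=1, V_2=3]  = 10

10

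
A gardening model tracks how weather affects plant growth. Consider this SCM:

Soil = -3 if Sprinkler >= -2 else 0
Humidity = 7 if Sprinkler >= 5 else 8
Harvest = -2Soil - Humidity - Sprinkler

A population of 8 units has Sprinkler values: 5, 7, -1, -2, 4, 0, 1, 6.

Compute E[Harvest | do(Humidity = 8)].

do(Humidity=8) breaks Humidity's dependence on Sprinkler. With Humidity=8 fixed, Harvest across the units is -7, -9, -1, 0, -6, -2, -3, -8, mean -4.5.

-4.5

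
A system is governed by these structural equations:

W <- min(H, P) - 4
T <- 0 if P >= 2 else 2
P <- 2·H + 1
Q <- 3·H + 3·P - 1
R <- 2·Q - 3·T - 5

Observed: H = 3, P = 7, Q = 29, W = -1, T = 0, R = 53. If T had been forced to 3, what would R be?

The intervention breaks the incoming arrows to T: T <- 0 if P >= 2 else 2 no longer applies, and T = 3.
P = 2·H + 1  [with H=3]  = 7
Q = 3·H + 3·P - 1  [with H=3, P=7]  = 29
R = 2·Q - 3·T - 5  [with Q=29, T=3]  = 44

44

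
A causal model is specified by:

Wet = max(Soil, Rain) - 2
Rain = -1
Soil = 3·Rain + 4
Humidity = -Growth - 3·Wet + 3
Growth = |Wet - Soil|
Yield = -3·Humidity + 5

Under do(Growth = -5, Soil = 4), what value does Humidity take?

2

The joint intervention fixes Growth = -5, Soil = 4, removing each variable's own equation.
Wet = max(Soil, Rain) - 2  [with Soil=4, Rain=-1]  = 2
Humidity = -Growth - 3·Wet + 3  [with Growth=-5, Wet=2]  = 2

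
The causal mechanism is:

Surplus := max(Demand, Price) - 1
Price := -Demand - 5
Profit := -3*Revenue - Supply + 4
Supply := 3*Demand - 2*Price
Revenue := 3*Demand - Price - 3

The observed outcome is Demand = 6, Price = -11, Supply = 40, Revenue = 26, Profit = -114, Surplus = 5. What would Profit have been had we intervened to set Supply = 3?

-77

do(Supply=3) replaces the equation Supply := 3*Demand - 2*Price with the constant Supply = 3.
Price = -Demand - 5  [with Demand=6]  = -11
Revenue = 3*Demand - Price - 3  [with Demand=6, Price=-11]  = 26
Profit = -3*Revenue - Supply + 4  [with Revenue=26, Supply=3]  = -77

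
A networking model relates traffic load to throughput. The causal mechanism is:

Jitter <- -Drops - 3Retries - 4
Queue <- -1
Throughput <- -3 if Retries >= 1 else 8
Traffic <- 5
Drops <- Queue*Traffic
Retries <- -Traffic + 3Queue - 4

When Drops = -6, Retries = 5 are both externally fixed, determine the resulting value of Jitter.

Setting Drops = -6, Retries = 5 by intervention discards those variables' equations.
Jitter = -Drops - 3Retries - 4  [with Drops=-6, Retries=5]  = -13

-13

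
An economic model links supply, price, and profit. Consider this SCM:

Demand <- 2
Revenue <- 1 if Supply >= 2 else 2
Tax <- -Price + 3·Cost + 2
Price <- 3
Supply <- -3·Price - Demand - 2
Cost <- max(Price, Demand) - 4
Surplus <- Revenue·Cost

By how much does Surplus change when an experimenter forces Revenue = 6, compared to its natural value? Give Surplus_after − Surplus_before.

-4

Under do(Revenue=6), the mechanism Revenue <- 1 if Supply >= 2 else 2 is discarded; Revenue is fixed at 6.
Cost = max(Price, Demand) - 4  [with Price=3, Demand=2]  = -1
Surplus = Revenue·Cost  [with Revenue=6, Cost=-1]  = -6
Without intervention: Supply = -3·Price - Demand - 2  [with Price=3, Demand=2]  = -13; Cost = max(Price, Demand) - 4  [with Price=3, Demand=2]  = -1; Revenue = 1 if Supply >= 2 else 2  [with Supply=-13]  = 2; Surplus = Revenue·Cost  [with Revenue=2, Cost=-1]  = -2.
Change = -6 − (-2) = -4.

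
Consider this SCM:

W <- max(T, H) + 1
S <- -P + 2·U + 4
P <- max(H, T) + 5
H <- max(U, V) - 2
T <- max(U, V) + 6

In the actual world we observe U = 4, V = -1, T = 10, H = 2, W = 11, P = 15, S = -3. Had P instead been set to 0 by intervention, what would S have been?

12

Intervening sets P = 0 and removes its equation (P <- max(H, T) + 5).
S = -P + 2·U + 4  [with P=0, U=4]  = 12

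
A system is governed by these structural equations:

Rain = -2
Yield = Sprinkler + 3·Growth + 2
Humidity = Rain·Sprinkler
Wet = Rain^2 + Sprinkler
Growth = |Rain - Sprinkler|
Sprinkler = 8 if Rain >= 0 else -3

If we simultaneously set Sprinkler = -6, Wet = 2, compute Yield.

Under do(Sprinkler = -6, Wet = 2), each intervened variable's structural equation is replaced by its fixed value.
Growth = |Rain - Sprinkler|  [with Rain=-2, Sprinkler=-6]  = 4
Yield = Sprinkler + 3·Growth + 2  [with Sprinkler=-6, Growth=4]  = 8

8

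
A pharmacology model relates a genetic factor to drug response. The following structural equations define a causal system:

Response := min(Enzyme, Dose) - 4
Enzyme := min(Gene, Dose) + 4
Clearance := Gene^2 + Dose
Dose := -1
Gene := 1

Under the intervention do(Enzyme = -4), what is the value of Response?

The intervention breaks the incoming arrows to Enzyme: Enzyme := min(Gene, Dose) + 4 no longer applies, and Enzyme = -4.
Response = min(Enzyme, Dose) - 4  [with Enzyme=-4, Dose=-1]  = -8

-8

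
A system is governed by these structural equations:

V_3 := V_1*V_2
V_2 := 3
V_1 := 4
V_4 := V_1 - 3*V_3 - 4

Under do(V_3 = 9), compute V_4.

The intervention breaks the incoming arrows to V_3: V_3 := V_1*V_2 no longer applies, and V_3 = 9.
V_4 = V_1 - 3*V_3 - 4  [with V_1=4, V_3=9]  = -27

-27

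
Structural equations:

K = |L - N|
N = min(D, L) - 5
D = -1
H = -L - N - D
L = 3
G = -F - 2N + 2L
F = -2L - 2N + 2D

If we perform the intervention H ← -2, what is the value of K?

Under do(H=-2), the mechanism H = -L - N - D is discarded; H is fixed at -2.
Since K is not a descendant of the intervened variable, it is unaffected.
N = min(D, L) - 5  [with D=-1, L=3]  = -6
K = |L - N|  [with L=3, N=-6]  = 9

9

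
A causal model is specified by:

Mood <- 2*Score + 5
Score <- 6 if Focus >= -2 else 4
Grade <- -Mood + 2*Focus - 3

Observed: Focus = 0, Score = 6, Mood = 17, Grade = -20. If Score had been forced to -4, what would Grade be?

0

Under do(Score=-4), the mechanism Score <- 6 if Focus >= -2 else 4 is discarded; Score is fixed at -4.
Mood = 2*Score + 5  [with Score=-4]  = -3
Grade = -Mood + 2*Focus - 3  [with Mood=-3, Focus=0]  = 0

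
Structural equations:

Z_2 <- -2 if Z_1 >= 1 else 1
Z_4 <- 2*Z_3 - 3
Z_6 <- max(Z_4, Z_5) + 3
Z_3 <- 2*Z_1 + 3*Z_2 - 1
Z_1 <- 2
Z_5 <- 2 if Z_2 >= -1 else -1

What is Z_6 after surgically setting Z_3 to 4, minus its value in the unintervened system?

The intervention breaks the incoming arrows to Z_3: Z_3 <- 2*Z_1 + 3*Z_2 - 1 no longer applies, and Z_3 = 4.
Z_2 = -2 if Z_1 >= 1 else 1  [with Z_1=2]  = -2
Z_4 = 2*Z_3 - 3  [with Z_3=4]  = 5
Z_5 = 2 if Z_2 >= -1 else -1  [with Z_2=-2]  = -1
Z_6 = max(Z_4, Z_5) + 3  [with Z_4=5, Z_5=-1]  = 8
Without intervention: Z_2 = -2 if Z_1 >= 1 else 1  [with Z_1=2]  = -2; Z_3 = 2*Z_1 + 3*Z_2 - 1  [with Z_1=2, Z_2=-2]  = -3; Z_4 = 2*Z_3 - 3  [with Z_3=-3]  = -9; Z_5 = 2 if Z_2 >= -1 else -1  [with Z_2=-2]  = -1; Z_6 = max(Z_4, Z_5) + 3  [with Z_4=-9, Z_5=-1]  = 2.
Change = 8 − 2 = 6.

6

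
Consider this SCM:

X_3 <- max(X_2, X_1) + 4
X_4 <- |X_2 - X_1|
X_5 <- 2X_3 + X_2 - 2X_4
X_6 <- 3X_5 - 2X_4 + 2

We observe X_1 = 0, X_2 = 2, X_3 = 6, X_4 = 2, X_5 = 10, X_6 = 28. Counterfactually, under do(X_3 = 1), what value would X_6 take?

The intervention breaks the incoming arrows to X_3: X_3 <- max(X_2, X_1) + 4 no longer applies, and X_3 = 1.
X_4 = |X_2 - X_1|  [with X_2=2, X_1=0]  = 2
X_5 = 2X_3 + X_2 - 2X_4  [with X_3=1, X_2=2, X_4=2]  = 0
X_6 = 3X_5 - 2X_4 + 2  [with X_5=0, X_4=2]  = -2

-2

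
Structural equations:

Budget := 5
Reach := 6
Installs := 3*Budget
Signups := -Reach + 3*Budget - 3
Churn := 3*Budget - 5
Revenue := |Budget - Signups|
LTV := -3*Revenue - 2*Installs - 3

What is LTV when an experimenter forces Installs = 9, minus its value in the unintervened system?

12

The intervention breaks the incoming arrows to Installs: Installs := 3*Budget no longer applies, and Installs = 9.
Signups = -Reach + 3*Budget - 3  [with Reach=6, Budget=5]  = 6
Revenue = |Budget - Signups|  [with Budget=5, Signups=6]  = 1
LTV = -3*Revenue - 2*Installs - 3  [with Revenue=1, Installs=9]  = -24
Without intervention: Installs = 3*Budget  [with Budget=5]  = 15; Signups = -Reach + 3*Budget - 3  [with Reach=6, Budget=5]  = 6; Revenue = |Budget - Signups|  [with Budget=5, Signups=6]  = 1; LTV = -3*Revenue - 2*Installs - 3  [with Revenue=1, Installs=15]  = -36.
Change = -24 − (-36) = 12.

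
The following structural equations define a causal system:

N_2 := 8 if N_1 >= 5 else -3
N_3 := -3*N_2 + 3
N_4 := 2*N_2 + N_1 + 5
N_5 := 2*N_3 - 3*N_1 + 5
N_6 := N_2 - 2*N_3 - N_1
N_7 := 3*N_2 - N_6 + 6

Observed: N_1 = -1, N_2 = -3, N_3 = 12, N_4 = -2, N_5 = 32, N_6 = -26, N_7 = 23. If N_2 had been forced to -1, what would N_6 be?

-12

Under do(N_2=-1), the mechanism N_2 := 8 if N_1 >= 5 else -3 is discarded; N_2 is fixed at -1.
N_3 = -3*N_2 + 3  [with N_2=-1]  = 6
N_6 = N_2 - 2*N_3 - N_1  [with N_2=-1, N_3=6, N_1=-1]  = -12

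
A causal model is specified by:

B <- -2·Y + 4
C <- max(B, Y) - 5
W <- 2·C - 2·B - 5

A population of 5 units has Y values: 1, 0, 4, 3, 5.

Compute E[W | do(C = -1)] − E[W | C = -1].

2.4

Under do(C=-1), C's equation is replaced by C=-1 for every unit. Per-unit W: -11, -15, 1, -3, 5. Mean = -4.6.
Conditioning on C=-1 selects the 2 unit(s) with Y ∈ {0, 4}. Their W values: -15, 1. Mean = -7.
Difference = -4.6 − (-7) = 2.4.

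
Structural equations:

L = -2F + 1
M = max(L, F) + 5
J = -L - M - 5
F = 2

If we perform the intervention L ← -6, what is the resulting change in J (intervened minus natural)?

Under do(L=-6), the mechanism L = -2F + 1 is discarded; L is fixed at -6.
M = max(L, F) + 5  [with L=-6, F=2]  = 7
J = -L - M - 5  [with L=-6, M=7]  = -6
Without intervention: L = -2F + 1  [with F=2]  = -3; M = max(L, F) + 5  [with L=-3, F=2]  = 7; J = -L - M - 5  [with L=-3, M=7]  = -9.
Change = -6 − (-9) = 3.

3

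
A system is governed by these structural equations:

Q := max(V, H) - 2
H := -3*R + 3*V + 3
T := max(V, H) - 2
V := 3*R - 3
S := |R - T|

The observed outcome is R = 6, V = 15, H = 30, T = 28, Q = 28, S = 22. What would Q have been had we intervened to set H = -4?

13

do(H=-4) replaces the equation H := -3*R + 3*V + 3 with the constant H = -4.
V = 3*R - 3  [with R=6]  = 15
Q = max(V, H) - 2  [with V=15, H=-4]  = 13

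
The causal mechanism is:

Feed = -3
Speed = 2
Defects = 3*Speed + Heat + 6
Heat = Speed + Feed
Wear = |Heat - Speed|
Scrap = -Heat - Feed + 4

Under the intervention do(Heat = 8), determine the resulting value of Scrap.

-1

The intervention breaks the incoming arrows to Heat: Heat = Speed + Feed no longer applies, and Heat = 8.
Scrap = -Heat - Feed + 4  [with Heat=8, Feed=-3]  = -1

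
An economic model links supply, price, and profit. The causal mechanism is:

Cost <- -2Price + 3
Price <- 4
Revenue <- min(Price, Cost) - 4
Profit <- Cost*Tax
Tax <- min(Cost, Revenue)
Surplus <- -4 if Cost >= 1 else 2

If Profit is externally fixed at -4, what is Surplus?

The intervention breaks the incoming arrows to Profit: Profit <- Cost*Tax no longer applies, and Profit = -4.
Since Surplus is not a descendant of the intervened variable, it is unaffected.
Cost = -2Price + 3  [with Price=4]  = -5
Surplus = -4 if Cost >= 1 else 2  [with Cost=-5]  = 2

2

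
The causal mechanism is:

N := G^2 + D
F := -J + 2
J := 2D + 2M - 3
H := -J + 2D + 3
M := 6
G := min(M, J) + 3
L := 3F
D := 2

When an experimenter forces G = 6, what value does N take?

Intervening sets G = 6 and removes its equation (G := min(M, J) + 3).
N = G^2 + D  [with G=6, D=2]  = 38

38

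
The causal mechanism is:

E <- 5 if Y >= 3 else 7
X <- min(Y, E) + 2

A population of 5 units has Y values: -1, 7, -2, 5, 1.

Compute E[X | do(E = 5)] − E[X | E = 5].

The intervention sets E=5 in all 5 units regardless of Y. Recomputing X per unit gives 1, 7, 0, 7, 3; average 3.6.
Conditioning on E=5 selects the 2 unit(s) with Y ∈ {7, 5}. Their X values: 7, 7. Mean = 7.
Difference = 3.6 − 7 = -3.4.

-3.4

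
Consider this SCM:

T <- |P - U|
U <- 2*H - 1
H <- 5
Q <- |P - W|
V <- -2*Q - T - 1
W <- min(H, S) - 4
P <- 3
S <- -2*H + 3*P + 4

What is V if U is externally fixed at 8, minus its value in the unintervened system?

The intervention breaks the incoming arrows to U: U <- 2*H - 1 no longer applies, and U = 8.
T = |P - U|  [with P=3, U=8]  = 5
S = -2*H + 3*P + 4  [with H=5, P=3]  = 3
W = min(H, S) - 4  [with H=5, S=3]  = -1
Q = |P - W|  [with P=3, W=-1]  = 4
V = -2*Q - T - 1  [with Q=4, T=5]  = -14
Without intervention: U = 2*H - 1  [with H=5]  = 9; T = |P - U|  [with P=3, U=9]  = 6; S = -2*H + 3*P + 4  [with H=5, P=3]  = 3; W = min(H, S) - 4  [with H=5, S=3]  = -1; Q = |P - W|  [with P=3, W=-1]  = 4; V = -2*Q - T - 1  [with Q=4, T=6]  = -15.
Change = -14 − (-15) = 1.

1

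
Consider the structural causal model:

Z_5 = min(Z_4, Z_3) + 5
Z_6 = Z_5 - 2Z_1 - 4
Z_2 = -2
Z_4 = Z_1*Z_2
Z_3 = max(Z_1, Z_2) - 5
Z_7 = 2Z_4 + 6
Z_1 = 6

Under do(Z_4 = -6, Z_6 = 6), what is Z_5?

Setting Z_4 = -6, Z_6 = 6 by intervention discards those variables' equations.
Z_3 = max(Z_1, Z_2) - 5  [with Z_1=6, Z_2=-2]  = 1
Z_5 = min(Z_4, Z_3) + 5  [with Z_4=-6, Z_3=1]  = -1

-1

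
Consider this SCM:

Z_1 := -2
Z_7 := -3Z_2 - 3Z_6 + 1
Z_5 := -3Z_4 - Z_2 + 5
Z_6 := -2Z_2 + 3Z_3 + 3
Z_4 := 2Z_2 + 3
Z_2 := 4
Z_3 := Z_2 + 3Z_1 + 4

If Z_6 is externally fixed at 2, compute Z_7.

-17

Intervening sets Z_6 = 2 and removes its equation (Z_6 := -2Z_2 + 3Z_3 + 3).
Z_7 = -3Z_2 - 3Z_6 + 1  [with Z_2=4, Z_6=2]  = -17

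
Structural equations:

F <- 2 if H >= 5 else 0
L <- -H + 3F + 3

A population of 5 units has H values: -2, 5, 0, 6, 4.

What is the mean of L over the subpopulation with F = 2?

3.5

E[L|F=2] averages over only the 2 units with F=2 (H = 5, 6): L = 4, 3, mean 3.5.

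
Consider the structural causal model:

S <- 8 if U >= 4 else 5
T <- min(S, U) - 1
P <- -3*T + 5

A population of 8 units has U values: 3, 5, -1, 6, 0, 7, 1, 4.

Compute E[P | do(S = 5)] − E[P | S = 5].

-6

do(S=5) breaks S's dependence on U. With S=5 fixed, P across the units is -1, -7, 11, -7, 8, -7, 5, -4, mean -0.25.
Observing S=5 restricts to units where S's equation naturally yields 5: U ∈ {3, -1, 0, 1}. In that subpopulation P = -1, 11, 8, 5, mean 5.75.
Difference = -0.25 − 5.75 = -6.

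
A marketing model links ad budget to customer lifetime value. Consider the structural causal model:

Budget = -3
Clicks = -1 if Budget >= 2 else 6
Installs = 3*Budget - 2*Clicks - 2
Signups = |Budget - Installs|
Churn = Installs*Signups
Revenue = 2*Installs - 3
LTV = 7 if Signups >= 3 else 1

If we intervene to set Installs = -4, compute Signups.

The intervention breaks the incoming arrows to Installs: Installs = 3*Budget - 2*Clicks - 2 no longer applies, and Installs = -4.
Signups = |Budget - Installs|  [with Budget=-3, Installs=-4]  = 1

1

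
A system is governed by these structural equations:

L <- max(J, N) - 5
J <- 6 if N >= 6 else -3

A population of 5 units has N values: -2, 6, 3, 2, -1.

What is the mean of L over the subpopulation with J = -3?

E[L|J=-3] averages over only the 4 units with J=-3 (N = -2, 3, 2, -1): L = -7, -2, -3, -6, mean -4.5.

-4.5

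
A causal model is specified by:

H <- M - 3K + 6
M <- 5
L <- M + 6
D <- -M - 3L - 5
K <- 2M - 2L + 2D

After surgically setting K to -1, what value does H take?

14

Intervening sets K = -1 and removes its equation (K <- 2M - 2L + 2D).
H = M - 3K + 6  [with M=5, K=-1]  = 14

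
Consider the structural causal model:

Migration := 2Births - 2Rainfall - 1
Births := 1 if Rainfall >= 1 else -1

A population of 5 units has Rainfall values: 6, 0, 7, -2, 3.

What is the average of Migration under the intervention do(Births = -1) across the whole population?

do(Births=-1) breaks Births's dependence on Rainfall. With Births=-1 fixed, Migration across the units is -15, -3, -17, 1, -9, mean -8.6.

-8.6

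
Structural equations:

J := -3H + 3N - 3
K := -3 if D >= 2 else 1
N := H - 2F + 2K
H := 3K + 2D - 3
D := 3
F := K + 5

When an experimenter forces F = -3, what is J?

The intervention breaks the incoming arrows to F: F := K + 5 no longer applies, and F = -3.
K = -3 if D >= 2 else 1  [with D=3]  = -3
H = 3K + 2D - 3  [with K=-3, D=3]  = -6
N = H - 2F + 2K  [with H=-6, F=-3, K=-3]  = -6
J = -3H + 3N - 3  [with H=-6, N=-6]  = -3

-3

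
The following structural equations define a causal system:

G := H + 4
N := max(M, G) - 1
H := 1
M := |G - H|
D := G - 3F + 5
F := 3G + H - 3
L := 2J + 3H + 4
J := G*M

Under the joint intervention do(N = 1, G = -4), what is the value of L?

The joint intervention fixes N = 1, G = -4, removing each variable's own equation.
M = |G - H|  [with G=-4, H=1]  = 5
J = G*M  [with G=-4, M=5]  = -20
L = 2J + 3H + 4  [with J=-20, H=1]  = -33

-33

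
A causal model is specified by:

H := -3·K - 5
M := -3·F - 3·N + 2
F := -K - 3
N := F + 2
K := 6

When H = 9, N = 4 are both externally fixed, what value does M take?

Setting H = 9, N = 4 by intervention discards those variables' equations.
F = -K - 3  [with K=6]  = -9
M = -3·F - 3·N + 2  [with F=-9, N=4]  = 17

17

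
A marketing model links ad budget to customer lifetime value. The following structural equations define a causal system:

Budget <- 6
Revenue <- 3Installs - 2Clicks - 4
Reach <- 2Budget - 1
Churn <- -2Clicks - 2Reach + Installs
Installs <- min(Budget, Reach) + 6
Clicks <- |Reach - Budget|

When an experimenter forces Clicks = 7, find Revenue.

18

The intervention breaks the incoming arrows to Clicks: Clicks <- |Reach - Budget| no longer applies, and Clicks = 7.
Reach = 2Budget - 1  [with Budget=6]  = 11
Installs = min(Budget, Reach) + 6  [with Budget=6, Reach=11]  = 12
Revenue = 3Installs - 2Clicks - 4  [with Installs=12, Clicks=7]  = 18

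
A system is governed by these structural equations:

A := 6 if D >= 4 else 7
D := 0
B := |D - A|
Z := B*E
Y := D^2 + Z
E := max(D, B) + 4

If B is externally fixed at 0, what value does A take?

Under do(B=0), the mechanism B := |D - A| is discarded; B is fixed at 0.
Since A is not a descendant of the intervened variable, it is unaffected.
A = 6 if D >= 4 else 7  [with D=0]  = 7

7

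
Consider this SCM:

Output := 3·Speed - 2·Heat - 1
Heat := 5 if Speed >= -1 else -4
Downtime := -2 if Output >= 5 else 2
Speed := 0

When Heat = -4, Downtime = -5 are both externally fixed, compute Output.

The joint intervention fixes Heat = -4, Downtime = -5, removing each variable's own equation.
Output = 3·Speed - 2·Heat - 1  [with Speed=0, Heat=-4]  = 7

7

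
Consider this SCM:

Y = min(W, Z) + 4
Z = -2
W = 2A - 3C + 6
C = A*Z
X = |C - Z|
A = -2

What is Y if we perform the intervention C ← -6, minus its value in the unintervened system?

The intervention breaks the incoming arrows to C: C = A*Z no longer applies, and C = -6.
W = 2A - 3C + 6  [with A=-2, C=-6]  = 20
Y = min(W, Z) + 4  [with W=20, Z=-2]  = 2
Without intervention: C = A*Z  [with A=-2, Z=-2]  = 4; W = 2A - 3C + 6  [with A=-2, C=4]  = -10; Y = min(W, Z) + 4  [with W=-10, Z=-2]  = -6.
Change = 2 − (-6) = 8.

8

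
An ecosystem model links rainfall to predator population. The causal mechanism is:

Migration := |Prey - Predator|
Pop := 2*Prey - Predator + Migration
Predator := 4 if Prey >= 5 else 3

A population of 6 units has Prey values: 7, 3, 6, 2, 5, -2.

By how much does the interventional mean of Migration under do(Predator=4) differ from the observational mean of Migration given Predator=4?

do(Predator=4) breaks Predator's dependence on Prey. With Predator=4 fixed, Migration across the units is 3, 1, 2, 2, 1, 6, mean 2.5.
E[Migration|Predator=4] averages over only the 3 units with Predator=4 (Prey = 7, 6, 5): Migration = 3, 2, 1, mean 2.
Difference = 2.5 − 2 = 0.5.

0.5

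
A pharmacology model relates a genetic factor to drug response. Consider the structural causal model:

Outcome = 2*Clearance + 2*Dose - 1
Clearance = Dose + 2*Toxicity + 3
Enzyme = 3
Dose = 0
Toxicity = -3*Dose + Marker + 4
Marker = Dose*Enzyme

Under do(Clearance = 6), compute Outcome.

11

The intervention breaks the incoming arrows to Clearance: Clearance = Dose + 2*Toxicity + 3 no longer applies, and Clearance = 6.
Outcome = 2*Clearance + 2*Dose - 1  [with Clearance=6, Dose=0]  = 11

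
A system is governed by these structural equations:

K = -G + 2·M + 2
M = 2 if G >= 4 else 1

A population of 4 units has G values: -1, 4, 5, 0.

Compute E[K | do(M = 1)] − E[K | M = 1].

Every unit gets M=1 under the intervention. K values become 5, 0, -1, 4; E[K|do(M=1)] = 2.
E[K|M=1] averages over only the 2 units with M=1 (G = -1, 0): K = 5, 4, mean 4.5.
Difference = 2 − 4.5 = -2.5.

-2.5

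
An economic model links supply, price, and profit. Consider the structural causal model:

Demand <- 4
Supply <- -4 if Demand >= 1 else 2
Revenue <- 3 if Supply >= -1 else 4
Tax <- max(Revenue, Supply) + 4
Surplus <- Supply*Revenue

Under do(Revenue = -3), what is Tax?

The intervention breaks the incoming arrows to Revenue: Revenue <- 3 if Supply >= -1 else 4 no longer applies, and Revenue = -3.
Supply = -4 if Demand >= 1 else 2  [with Demand=4]  = -4
Tax = max(Revenue, Supply) + 4  [with Revenue=-3, Supply=-4]  = 1

1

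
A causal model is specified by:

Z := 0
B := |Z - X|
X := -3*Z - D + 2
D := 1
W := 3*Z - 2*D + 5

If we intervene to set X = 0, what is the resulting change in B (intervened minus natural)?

Intervening sets X = 0 and removes its equation (X := -3*Z - D + 2).
B = |Z - X|  [with Z=0, X=0]  = 0
Without intervention: X = -3*Z - D + 2  [with Z=0, D=1]  = 1; B = |Z - X|  [with Z=0, X=1]  = 1.
Change = 0 − 1 = -1.

-1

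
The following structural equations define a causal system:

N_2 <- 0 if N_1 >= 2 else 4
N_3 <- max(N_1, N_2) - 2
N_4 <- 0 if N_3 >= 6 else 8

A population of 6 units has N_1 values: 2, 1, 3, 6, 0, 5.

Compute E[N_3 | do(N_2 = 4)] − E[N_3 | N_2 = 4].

0.5

The intervention sets N_2=4 in all 6 units regardless of N_1. Recomputing N_3 per unit gives 2, 2, 2, 4, 2, 3; average 2.5.
E[N_3|N_2=4] averages over only the 2 units with N_2=4 (N_1 = 1, 0): N_3 = 2, 2, mean 2.
Difference = 2.5 − 2 = 0.5.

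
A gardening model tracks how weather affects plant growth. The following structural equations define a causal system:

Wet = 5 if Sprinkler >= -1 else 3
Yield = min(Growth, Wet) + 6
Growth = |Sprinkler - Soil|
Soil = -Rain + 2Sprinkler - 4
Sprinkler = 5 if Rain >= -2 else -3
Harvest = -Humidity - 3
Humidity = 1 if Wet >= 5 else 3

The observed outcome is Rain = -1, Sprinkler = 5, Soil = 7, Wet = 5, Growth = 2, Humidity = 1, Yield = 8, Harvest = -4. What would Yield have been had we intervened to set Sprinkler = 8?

Under do(Sprinkler=8), the mechanism Sprinkler = 5 if Rain >= -2 else -3 is discarded; Sprinkler is fixed at 8.
Soil = -Rain + 2Sprinkler - 4  [with Rain=-1, Sprinkler=8]  = 13
Wet = 5 if Sprinkler >= -1 else 3  [with Sprinkler=8]  = 5
Growth = |Sprinkler - Soil|  [with Sprinkler=8, Soil=13]  = 5
Yield = min(Growth, Wet) + 6  [with Growth=5, Wet=5]  = 11

11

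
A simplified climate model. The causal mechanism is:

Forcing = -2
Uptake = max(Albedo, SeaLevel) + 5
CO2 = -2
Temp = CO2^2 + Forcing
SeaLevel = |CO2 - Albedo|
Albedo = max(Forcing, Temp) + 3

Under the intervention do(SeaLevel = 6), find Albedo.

5

The intervention breaks the incoming arrows to SeaLevel: SeaLevel = |CO2 - Albedo| no longer applies, and SeaLevel = 6.
Since Albedo is not a descendant of the intervened variable, it is unaffected.
Temp = CO2^2 + Forcing  [with CO2=-2, Forcing=-2]  = 2
Albedo = max(Forcing, Temp) + 3  [with Forcing=-2, Temp=2]  = 5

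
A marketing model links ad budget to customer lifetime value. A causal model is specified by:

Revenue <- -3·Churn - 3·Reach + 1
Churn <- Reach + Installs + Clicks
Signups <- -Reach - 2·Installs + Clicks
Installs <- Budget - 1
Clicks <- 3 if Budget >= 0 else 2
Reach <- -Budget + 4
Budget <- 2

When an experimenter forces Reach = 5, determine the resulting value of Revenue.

-41

Under do(Reach=5), the mechanism Reach <- -Budget + 4 is discarded; Reach is fixed at 5.
Clicks = 3 if Budget >= 0 else 2  [with Budget=2]  = 3
Installs = Budget - 1  [with Budget=2]  = 1
Churn = Reach + Installs + Clicks  [with Reach=5, Installs=1, Clicks=3]  = 9
Revenue = -3·Churn - 3·Reach + 1  [with Churn=9, Reach=5]  = -41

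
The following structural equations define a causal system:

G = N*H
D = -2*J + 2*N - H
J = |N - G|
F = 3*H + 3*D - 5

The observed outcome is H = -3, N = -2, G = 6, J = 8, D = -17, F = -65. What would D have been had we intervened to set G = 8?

do(G=8) replaces the equation G = N*H with the constant G = 8.
J = |N - G|  [with N=-2, G=8]  = 10
D = -2*J + 2*N - H  [with J=10, N=-2, H=-3]  = -21

-21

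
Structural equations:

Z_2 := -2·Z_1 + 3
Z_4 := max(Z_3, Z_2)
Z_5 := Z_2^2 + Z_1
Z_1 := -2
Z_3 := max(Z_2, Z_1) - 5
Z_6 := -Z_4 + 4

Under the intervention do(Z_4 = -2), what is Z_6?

Under do(Z_4=-2), the mechanism Z_4 := max(Z_3, Z_2) is discarded; Z_4 is fixed at -2.
Z_6 = -Z_4 + 4  [with Z_4=-2]  = 6

6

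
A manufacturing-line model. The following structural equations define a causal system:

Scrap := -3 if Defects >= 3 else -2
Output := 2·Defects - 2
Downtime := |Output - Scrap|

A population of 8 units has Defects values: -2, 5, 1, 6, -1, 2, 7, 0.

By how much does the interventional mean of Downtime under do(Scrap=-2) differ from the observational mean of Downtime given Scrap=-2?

Every unit gets Scrap=-2 under the intervention. Downtime values become 4, 10, 2, 12, 2, 4, 14, 0; E[Downtime|do(Scrap=-2)] = 6.
Conditioning on Scrap=-2 selects the 5 unit(s) with Defects ∈ {-2, 1, -1, 2, 0}. Their Downtime values: 4, 2, 2, 4, 0. Mean = 2.4.
Difference = 6 − 2.4 = 3.6.

3.6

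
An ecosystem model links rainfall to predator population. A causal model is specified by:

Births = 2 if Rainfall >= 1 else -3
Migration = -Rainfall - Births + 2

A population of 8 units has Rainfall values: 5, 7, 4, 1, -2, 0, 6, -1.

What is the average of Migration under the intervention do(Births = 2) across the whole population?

The intervention sets Births=2 in all 8 units regardless of Rainfall. Recomputing Migration per unit gives -5, -7, -4, -1, 2, 0, -6, 1; average -2.5.

-2.5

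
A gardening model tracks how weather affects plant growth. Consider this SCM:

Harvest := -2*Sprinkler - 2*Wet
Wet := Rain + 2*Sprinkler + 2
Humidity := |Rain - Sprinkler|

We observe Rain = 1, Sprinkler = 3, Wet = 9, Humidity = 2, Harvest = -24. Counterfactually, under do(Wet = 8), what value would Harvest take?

-22

do(Wet=8) replaces the equation Wet := Rain + 2*Sprinkler + 2 with the constant Wet = 8.
Harvest = -2*Sprinkler - 2*Wet  [with Sprinkler=3, Wet=8]  = -22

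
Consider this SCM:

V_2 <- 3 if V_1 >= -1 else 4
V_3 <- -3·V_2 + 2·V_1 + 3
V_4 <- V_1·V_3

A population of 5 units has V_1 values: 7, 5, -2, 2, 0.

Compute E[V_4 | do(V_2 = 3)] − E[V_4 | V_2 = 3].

0.4

Under do(V_2=3), V_2's equation is replaced by V_2=3 for every unit. Per-unit V_4: 56, 20, 20, -4, 0. Mean = 18.4.
Conditioning on V_2=3 selects the 4 unit(s) with V_1 ∈ {7, 5, 2, 0}. Their V_4 values: 56, 20, -4, 0. Mean = 18.
Difference = 18.4 − 18 = 0.4.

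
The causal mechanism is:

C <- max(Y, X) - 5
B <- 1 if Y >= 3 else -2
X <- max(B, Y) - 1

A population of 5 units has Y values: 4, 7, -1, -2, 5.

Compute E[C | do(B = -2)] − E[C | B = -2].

4.1

Every unit gets B=-2 under the intervention. C values become -1, 2, -6, -7, 0; E[C|do(B=-2)] = -2.4.
E[C|B=-2] averages over only the 2 units with B=-2 (Y = -1, -2): C = -6, -7, mean -6.5.
Difference = -2.4 − (-6.5) = 4.1.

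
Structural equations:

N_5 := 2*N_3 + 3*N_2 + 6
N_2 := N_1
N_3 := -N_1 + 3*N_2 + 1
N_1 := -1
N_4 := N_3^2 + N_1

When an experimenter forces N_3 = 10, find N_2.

-1

Under do(N_3=10), the mechanism N_3 := -N_1 + 3*N_2 + 1 is discarded; N_3 is fixed at 10.
Since N_2 is not a descendant of the intervened variable, it is unaffected.
N_2 = N_1  [with N_1=-1]  = -1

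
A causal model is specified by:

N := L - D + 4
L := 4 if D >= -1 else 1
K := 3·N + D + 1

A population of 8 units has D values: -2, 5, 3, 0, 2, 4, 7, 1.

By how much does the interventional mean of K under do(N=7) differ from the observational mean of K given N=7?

Every unit gets N=7 under the intervention. K values become 20, 27, 25, 22, 24, 26, 29, 23; E[K|do(N=7)] = 24.5.
E[K|N=7] averages over only the 2 units with N=7 (D = -2, 1): K = 20, 23, mean 21.5.
Difference = 24.5 − 21.5 = 3.

3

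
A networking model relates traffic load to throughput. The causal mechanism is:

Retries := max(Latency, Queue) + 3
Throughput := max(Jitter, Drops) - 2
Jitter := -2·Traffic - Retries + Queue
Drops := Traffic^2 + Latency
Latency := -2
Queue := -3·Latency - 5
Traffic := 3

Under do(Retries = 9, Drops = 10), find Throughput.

Setting Retries = 9, Drops = 10 by intervention discards those variables' equations.
Queue = -3·Latency - 5  [with Latency=-2]  = 1
Jitter = -2·Traffic - Retries + Queue  [with Traffic=3, Retries=9, Queue=1]  = -14
Throughput = max(Jitter, Drops) - 2  [with Jitter=-14, Drops=10]  = 8

8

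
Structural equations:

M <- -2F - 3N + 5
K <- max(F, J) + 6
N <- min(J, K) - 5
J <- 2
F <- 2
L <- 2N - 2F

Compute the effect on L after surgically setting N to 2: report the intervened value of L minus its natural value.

10

Intervening sets N = 2 and removes its equation (N <- min(J, K) - 5).
L = 2N - 2F  [with N=2, F=2]  = 0
Without intervention: K = max(F, J) + 6  [with F=2, J=2]  = 8; N = min(J, K) - 5  [with J=2, K=8]  = -3; L = 2N - 2F  [with N=-3, F=2]  = -10.
Change = 0 − (-10) = 10.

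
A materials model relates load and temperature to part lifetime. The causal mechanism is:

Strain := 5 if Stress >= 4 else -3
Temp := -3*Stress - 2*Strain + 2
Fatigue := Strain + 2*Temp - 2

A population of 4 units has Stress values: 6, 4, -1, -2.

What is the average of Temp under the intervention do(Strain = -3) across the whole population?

2.75

do(Strain=-3) breaks Strain's dependence on Stress. With Strain=-3 fixed, Temp across the units is -10, -4, 11, 14, mean 2.75.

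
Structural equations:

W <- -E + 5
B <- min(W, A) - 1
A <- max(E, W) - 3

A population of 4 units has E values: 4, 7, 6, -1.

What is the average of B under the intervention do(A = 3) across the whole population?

The intervention sets A=3 in all 4 units regardless of E. Recomputing B per unit gives 0, -3, -2, 2; average -0.75.

-0.75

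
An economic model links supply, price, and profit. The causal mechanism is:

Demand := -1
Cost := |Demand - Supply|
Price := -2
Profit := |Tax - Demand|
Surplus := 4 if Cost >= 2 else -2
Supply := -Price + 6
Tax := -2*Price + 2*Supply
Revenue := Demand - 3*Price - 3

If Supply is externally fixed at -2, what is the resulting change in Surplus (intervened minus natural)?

-6

The intervention breaks the incoming arrows to Supply: Supply := -Price + 6 no longer applies, and Supply = -2.
Cost = |Demand - Supply|  [with Demand=-1, Supply=-2]  = 1
Surplus = 4 if Cost >= 2 else -2  [with Cost=1]  = -2
Without intervention: Supply = -Price + 6  [with Price=-2]  = 8; Cost = |Demand - Supply|  [with Demand=-1, Supply=8]  = 9; Surplus = 4 if Cost >= 2 else -2  [with Cost=9]  = 4.
Change = -2 − 4 = -6.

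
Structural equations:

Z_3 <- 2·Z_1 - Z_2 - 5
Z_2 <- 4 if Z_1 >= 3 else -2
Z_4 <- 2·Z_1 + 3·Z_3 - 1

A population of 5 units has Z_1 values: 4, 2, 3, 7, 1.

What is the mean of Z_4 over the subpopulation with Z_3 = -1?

1

Conditioning on Z_3=-1 selects the 2 unit(s) with Z_1 ∈ {4, 1}. Their Z_4 values: 4, -2. Mean = 1.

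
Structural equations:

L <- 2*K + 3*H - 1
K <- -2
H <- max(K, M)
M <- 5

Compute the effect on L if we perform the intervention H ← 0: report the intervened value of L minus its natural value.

The intervention breaks the incoming arrows to H: H <- max(K, M) no longer applies, and H = 0.
L = 2*K + 3*H - 1  [with K=-2, H=0]  = -5
Without intervention: H = max(K, M)  [with K=-2, M=5]  = 5; L = 2*K + 3*H - 1  [with K=-2, H=5]  = 10.
Change = -5 − 10 = -15.

-15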